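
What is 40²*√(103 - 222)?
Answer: 1600*I*√119 ≈ 17454.0*I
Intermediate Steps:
40²*√(103 - 222) = 1600*√(-119) = 1600*(I*√119) = 1600*I*√119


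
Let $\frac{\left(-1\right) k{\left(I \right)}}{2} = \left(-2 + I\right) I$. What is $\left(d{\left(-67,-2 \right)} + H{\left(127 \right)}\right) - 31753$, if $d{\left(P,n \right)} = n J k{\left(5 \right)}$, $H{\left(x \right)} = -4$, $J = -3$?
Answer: $-31937$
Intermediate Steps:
$k{\left(I \right)} = - 2 I \left(-2 + I\right)$ ($k{\left(I \right)} = - 2 \left(-2 + I\right) I = - 2 I \left(-2 + I\right)$)
$d{\left(P,n \right)} = 90 n$ ($d{\left(P,n \right)} = n \left(-3\right) 2 \cdot 5 \left(2 - 5\right) = - 3 n 2 \cdot 5 \left(2 - 5\right) = - 3 n 2 \cdot 5 \left(-3\right) = - 3 n \left(-30\right) = 90 n$)
$\left(d{\left(-67,-2 \right)} + H{\left(127 \right)}\right) - 31753 = \left(90 \left(-2\right) - 4\right) - 31753 = \left(-180 - 4\right) - 31753 = -184 - 31753 = -31937$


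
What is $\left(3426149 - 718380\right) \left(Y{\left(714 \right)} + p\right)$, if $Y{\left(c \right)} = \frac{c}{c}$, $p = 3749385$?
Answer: $10152471179834$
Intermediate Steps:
$Y{\left(c \right)} = 1$
$\left(3426149 - 718380\right) \left(Y{\left(714 \right)} + p\right) = \left(3426149 - 718380\right) \left(1 + 3749385\right) = 2707769 \cdot 3749386 = 10152471179834$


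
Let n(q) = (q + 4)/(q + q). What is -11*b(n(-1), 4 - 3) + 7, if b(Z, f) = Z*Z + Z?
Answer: -5/4 ≈ -1.2500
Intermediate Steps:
n(q) = (4 + q)/(2*q) (n(q) = (4 + q)/((2*q)) = (4 + q)*(1/(2*q)) = (4 + q)/(2*q))
b(Z, f) = Z + Z² (b(Z, f) = Z² + Z = Z + Z²)
-11*b(n(-1), 4 - 3) + 7 = -11*(½)*(4 - 1)/(-1)*(1 + (½)*(4 - 1)/(-1)) + 7 = -11*(½)*(-1)*3*(1 + (½)*(-1)*3) + 7 = -(-33)*(1 - 3/2)/2 + 7 = -(-33)*(-1)/(2*2) + 7 = -11*¾ + 7 = -33/4 + 7 = -5/4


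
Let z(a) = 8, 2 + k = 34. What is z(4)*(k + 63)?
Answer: 760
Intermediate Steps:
k = 32 (k = -2 + 34 = 32)
z(4)*(k + 63) = 8*(32 + 63) = 8*95 = 760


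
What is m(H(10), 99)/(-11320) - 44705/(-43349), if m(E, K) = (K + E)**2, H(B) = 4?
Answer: 46171059/490710680 ≈ 0.094090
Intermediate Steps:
m(E, K) = (E + K)**2
m(H(10), 99)/(-11320) - 44705/(-43349) = (4 + 99)**2/(-11320) - 44705/(-43349) = 103**2*(-1/11320) - 44705*(-1/43349) = 10609*(-1/11320) + 44705/43349 = -10609/11320 + 44705/43349 = 46171059/490710680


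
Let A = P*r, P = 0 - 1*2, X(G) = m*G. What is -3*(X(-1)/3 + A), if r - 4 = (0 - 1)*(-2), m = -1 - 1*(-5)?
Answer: 40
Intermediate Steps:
m = 4 (m = -1 + 5 = 4)
X(G) = 4*G
P = -2 (P = 0 - 2 = -2)
r = 6 (r = 4 + (0 - 1)*(-2) = 4 - 1*(-2) = 4 + 2 = 6)
A = -12 (A = -2*6 = -12)
-3*(X(-1)/3 + A) = -3*((4*(-1))/3 - 12) = -3*(-4*1/3 - 12) = -3*(-4/3 - 12) = -3*(-40/3) = 40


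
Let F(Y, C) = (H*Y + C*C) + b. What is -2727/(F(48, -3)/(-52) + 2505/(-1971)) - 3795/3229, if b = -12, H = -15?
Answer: -302468409057/1393607339 ≈ -217.04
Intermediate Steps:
F(Y, C) = -12 + C² - 15*Y (F(Y, C) = (-15*Y + C*C) - 12 = (-15*Y + C²) - 12 = (C² - 15*Y) - 12 = -12 + C² - 15*Y)
-2727/(F(48, -3)/(-52) + 2505/(-1971)) - 3795/3229 = -2727/((-12 + (-3)² - 15*48)/(-52) + 2505/(-1971)) - 3795/3229 = -2727/((-12 + 9 - 720)*(-1/52) + 2505*(-1/1971)) - 3795*1/3229 = -2727/(-723*(-1/52) - 835/657) - 3795/3229 = -2727/(723/52 - 835/657) - 3795/3229 = -2727/431591/34164 - 3795/3229 = -2727*34164/431591 - 3795/3229 = -93165228/431591 - 3795/3229 = -302468409057/1393607339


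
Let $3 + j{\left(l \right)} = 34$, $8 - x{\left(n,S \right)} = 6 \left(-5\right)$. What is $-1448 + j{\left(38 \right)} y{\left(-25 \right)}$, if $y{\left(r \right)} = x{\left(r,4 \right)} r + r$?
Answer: $-31673$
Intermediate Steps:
$x{\left(n,S \right)} = 38$ ($x{\left(n,S \right)} = 8 - 6 \left(-5\right) = 8 - -30 = 8 + 30 = 38$)
$y{\left(r \right)} = 39 r$ ($y{\left(r \right)} = 38 r + r = 39 r$)
$j{\left(l \right)} = 31$ ($j{\left(l \right)} = -3 + 34 = 31$)
$-1448 + j{\left(38 \right)} y{\left(-25 \right)} = -1448 + 31 \cdot 39 \left(-25\right) = -1448 + 31 \left(-975\right) = -1448 - 30225 = -31673$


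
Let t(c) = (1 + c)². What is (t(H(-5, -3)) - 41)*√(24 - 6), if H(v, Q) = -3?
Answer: -111*√2 ≈ -156.98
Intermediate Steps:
(t(H(-5, -3)) - 41)*√(24 - 6) = ((1 - 3)² - 41)*√(24 - 6) = ((-2)² - 41)*√18 = (4 - 41)*(3*√2) = -111*√2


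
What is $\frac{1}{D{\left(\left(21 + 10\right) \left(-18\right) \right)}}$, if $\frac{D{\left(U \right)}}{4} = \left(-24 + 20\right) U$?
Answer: $\frac{1}{8928} \approx 0.00011201$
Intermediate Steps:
$D{\left(U \right)} = - 16 U$ ($D{\left(U \right)} = 4 \left(-24 + 20\right) U = 4 \left(- 4 U\right) = - 16 U$)
$\frac{1}{D{\left(\left(21 + 10\right) \left(-18\right) \right)}} = \frac{1}{\left(-16\right) \left(21 + 10\right) \left(-18\right)} = \frac{1}{\left(-16\right) 31 \left(-18\right)} = \frac{1}{\left(-16\right) \left(-558\right)} = \frac{1}{8928}$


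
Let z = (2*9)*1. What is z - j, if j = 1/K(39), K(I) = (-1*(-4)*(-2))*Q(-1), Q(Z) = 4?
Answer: 577/32 ≈ 18.031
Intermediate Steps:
z = 18 (z = 18*1 = 18)
K(I) = -32 (K(I) = (-1*(-4)*(-2))*4 = (4*(-2))*4 = -8*4 = -32)
j = -1/32 (j = 1/(-32) = -1/32 ≈ -0.031250)
z - j = 18 - 1*(-1/32) = 18 + 1/32 = 577/32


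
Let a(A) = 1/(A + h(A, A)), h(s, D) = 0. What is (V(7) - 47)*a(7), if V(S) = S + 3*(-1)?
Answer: -43/7 ≈ -6.1429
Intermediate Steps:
V(S) = -3 + S (V(S) = S - 3 = -3 + S)
a(A) = 1/A (a(A) = 1/(A + 0) = 1/A)
(V(7) - 47)*a(7) = ((-3 + 7) - 47)/7 = (4 - 47)*(⅐) = -43*⅐ = -43/7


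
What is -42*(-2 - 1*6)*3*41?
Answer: 41328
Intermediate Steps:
-42*(-2 - 1*6)*3*41 = -42*(-2 - 6)*3*41 = -(-336)*3*41 = -42*(-24)*41 = 1008*41 = 41328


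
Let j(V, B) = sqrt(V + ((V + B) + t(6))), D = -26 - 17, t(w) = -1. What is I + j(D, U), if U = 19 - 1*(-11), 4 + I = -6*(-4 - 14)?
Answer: 104 + I*sqrt(57) ≈ 104.0 + 7.5498*I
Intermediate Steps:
D = -43
I = 104 (I = -4 - 6*(-4 - 14) = -4 - 6*(-18) = -4 + 108 = 104)
U = 30 (U = 19 + 11 = 30)
j(V, B) = sqrt(-1 + B + 2*V) (j(V, B) = sqrt(V + ((V + B) - 1)) = sqrt(V + ((B + V) - 1)) = sqrt(V + (-1 + B + V)) = sqrt(-1 + B + 2*V))
I + j(D, U) = 104 + sqrt(-1 + 30 + 2*(-43)) = 104 + sqrt(-1 + 30 - 86) = 104 + sqrt(-57) = 104 + I*sqrt(57)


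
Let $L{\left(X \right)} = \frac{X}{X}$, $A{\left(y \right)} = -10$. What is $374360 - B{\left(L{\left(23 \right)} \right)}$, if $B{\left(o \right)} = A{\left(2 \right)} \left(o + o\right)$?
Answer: $374380$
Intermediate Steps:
$L{\left(X \right)} = 1$
$B{\left(o \right)} = - 20 o$ ($B{\left(o \right)} = - 10 \left(o + o\right) = - 10 \cdot 2 o = - 20 o$)
$374360 - B{\left(L{\left(23 \right)} \right)} = 374360 - \left(-20\right) 1 = 374360 - -20 = 374360 + 20 = 374380$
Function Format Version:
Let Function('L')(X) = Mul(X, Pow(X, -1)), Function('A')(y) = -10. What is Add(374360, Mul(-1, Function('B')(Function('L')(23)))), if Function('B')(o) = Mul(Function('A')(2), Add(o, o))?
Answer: 374380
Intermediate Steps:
Function('L')(X) = 1
Function('B')(o) = Mul(-20, o) (Function('B')(o) = Mul(-10, Add(o, o)) = Mul(-10, Mul(2, o)) = Mul(-20, o))
Add(374360, Mul(-1, Function('B')(Function('L')(23)))) = Add(374360, Mul(-1, Mul(-20, 1))) = Add(374360, Mul(-1, -20)) = Add(374360, 20) = 374380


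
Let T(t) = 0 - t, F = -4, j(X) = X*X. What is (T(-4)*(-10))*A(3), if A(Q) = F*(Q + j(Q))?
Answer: 1920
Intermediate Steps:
j(X) = X²
A(Q) = -4*Q - 4*Q² (A(Q) = -4*(Q + Q²) = -4*Q - 4*Q²)
T(t) = -t
(T(-4)*(-10))*A(3) = (-1*(-4)*(-10))*(4*3*(-1 - 1*3)) = (4*(-10))*(4*3*(-1 - 3)) = -160*3*(-4) = -40*(-48) = 1920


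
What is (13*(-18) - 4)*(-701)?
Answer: 166838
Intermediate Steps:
(13*(-18) - 4)*(-701) = (-234 - 4)*(-701) = -238*(-701) = 166838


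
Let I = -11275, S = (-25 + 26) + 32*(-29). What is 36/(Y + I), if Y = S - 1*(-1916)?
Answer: -18/5143 ≈ -0.0034999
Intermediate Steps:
S = -927 (S = 1 - 928 = -927)
Y = 989 (Y = -927 - 1*(-1916) = -927 + 1916 = 989)
36/(Y + I) = 36/(989 - 11275) = 36/(-10286) = 36*(-1/10286) = -18/5143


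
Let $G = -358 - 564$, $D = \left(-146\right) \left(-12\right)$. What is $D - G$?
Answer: $2674$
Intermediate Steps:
$D = 1752$
$G = -922$
$D - G = 1752 - -922 = 1752 + 922 = 2674$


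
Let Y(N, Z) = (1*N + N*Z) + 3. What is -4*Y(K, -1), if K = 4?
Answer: -12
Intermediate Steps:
Y(N, Z) = 3 + N + N*Z (Y(N, Z) = (N + N*Z) + 3 = 3 + N + N*Z)
-4*Y(K, -1) = -4*(3 + 4 + 4*(-1)) = -4*(3 + 4 - 4) = -4*3 = -12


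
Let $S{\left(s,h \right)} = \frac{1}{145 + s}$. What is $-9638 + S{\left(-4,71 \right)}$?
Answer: $- \frac{1358957}{141} \approx -9638.0$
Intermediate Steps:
$-9638 + S{\left(-4,71 \right)} = -9638 + \frac{1}{145 - 4} = -9638 + \frac{1}{141} = - \frac{1358957}{141}$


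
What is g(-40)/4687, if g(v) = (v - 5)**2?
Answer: 2025/4687 ≈ 0.43205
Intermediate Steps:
g(v) = (-5 + v)**2
g(-40)/4687 = (-5 - 40)**2/4687 = (-45)**2*(1/4687) = 2025*(1/4687) = 2025/4687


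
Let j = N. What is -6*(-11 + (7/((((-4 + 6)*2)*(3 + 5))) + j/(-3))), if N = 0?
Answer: 1035/16 ≈ 64.688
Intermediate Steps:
j = 0
-6*(-11 + (7/((((-4 + 6)*2)*(3 + 5))) + j/(-3))) = -6*(-11 + (7/((((-4 + 6)*2)*(3 + 5))) + 0/(-3))) = -6*(-11 + (7/(((2*2)*8)) + 0*(-1/3))) = -6*(-11 + (7/((4*8)) + 0)) = -6*(-11 + (7/32 + 0)) = -6*(-11 + 7/32) = -6*(-345/32) = 1035/16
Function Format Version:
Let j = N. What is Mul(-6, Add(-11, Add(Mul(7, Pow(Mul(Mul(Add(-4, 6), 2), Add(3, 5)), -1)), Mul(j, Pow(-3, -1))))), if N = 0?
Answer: Rational(1035, 16) ≈ 64.688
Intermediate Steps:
j = 0
Mul(-6, Add(-11, Add(Mul(7, Pow(Mul(Mul(Add(-4, 6), 2), Add(3, 5)), -1)), Mul(j, Pow(-3, -1))))) = Mul(-6, Add(-11, Add(Mul(7, Pow(Mul(Mul(Add(-4, 6), 2), Add(3, 5)), -1)), Mul(0, Pow(-3, -1))))) = Mul(-6, Add(-11, Add(Mul(7, Pow(Mul(Mul(2, 2), 8), -1)), Mul(0, Rational(-1, 3))))) = Mul(-6, Add(-11, Add(Mul(7, Pow(Mul(4, 8), -1)), 0))) = Mul(-6, Add(-11, Add(Mul(7, Pow(32, -1)), 0))) = Mul(-6, Add(-11, Add(Mul(7, Rational(1, 32)), 0))) = Mul(-6, Add(-11, Add(Rational(7, 32), 0))) = Mul(-6, Add(-11, Rational(7, 32))) = Mul(-6, Rational(-345, 32)) = Rational(1035, 16)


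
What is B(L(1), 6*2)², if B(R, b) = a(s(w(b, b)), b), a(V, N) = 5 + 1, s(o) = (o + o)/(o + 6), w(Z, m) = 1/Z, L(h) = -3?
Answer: 36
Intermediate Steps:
s(o) = 2*o/(6 + o) (s(o) = (2*o)/(6 + o) = 2*o/(6 + o))
a(V, N) = 6
B(R, b) = 6
B(L(1), 6*2)² = 6² = 36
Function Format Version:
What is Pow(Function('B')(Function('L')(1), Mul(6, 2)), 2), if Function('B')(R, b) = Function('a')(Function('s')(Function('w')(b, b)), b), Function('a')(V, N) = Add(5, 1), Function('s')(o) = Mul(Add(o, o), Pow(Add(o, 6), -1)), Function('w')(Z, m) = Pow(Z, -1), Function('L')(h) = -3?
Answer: 36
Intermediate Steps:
Function('s')(o) = Mul(2, o, Pow(Add(6, o), -1)) (Function('s')(o) = Mul(Mul(2, o), Pow(Add(6, o), -1)) = Mul(2, o, Pow(Add(6, o), -1)))
Function('a')(V, N) = 6
Function('B')(R, b) = 6
Pow(Function('B')(Function('L')(1), Mul(6, 2)), 2) = Pow(6, 2) = 36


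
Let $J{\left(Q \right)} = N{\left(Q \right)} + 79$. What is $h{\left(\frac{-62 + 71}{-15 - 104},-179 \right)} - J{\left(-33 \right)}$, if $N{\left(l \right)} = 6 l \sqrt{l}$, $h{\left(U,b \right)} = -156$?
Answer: $-235 + 198 i \sqrt{33} \approx -235.0 + 1137.4 i$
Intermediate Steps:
$N{\left(l \right)} = 6 l^{\frac{3}{2}}$
$J{\left(Q \right)} = 79 + 6 Q^{\frac{3}{2}}$ ($J{\left(Q \right)} = 6 Q^{\frac{3}{2}} + 79 = 79 + 6 Q^{\frac{3}{2}}$)
$h{\left(\frac{-62 + 71}{-15 - 104},-179 \right)} - J{\left(-33 \right)} = -156 - \left(79 + 6 \left(-33\right)^{\frac{3}{2}}\right) = -156 - \left(79 + 6 \left(- 33 i \sqrt{33}\right)\right) = -156 - \left(79 - 198 i \sqrt{33}\right) = -235 + 198 i \sqrt{33}$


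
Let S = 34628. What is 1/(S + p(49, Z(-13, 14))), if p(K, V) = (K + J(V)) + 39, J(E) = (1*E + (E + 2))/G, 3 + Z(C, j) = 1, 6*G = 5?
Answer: 5/173568 ≈ 2.8807e-5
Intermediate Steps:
G = 5/6 (G = (1/6)*5 = 5/6 ≈ 0.83333)
Z(C, j) = -2 (Z(C, j) = -3 + 1 = -2)
J(E) = 12/5 + 12*E/5 (J(E) = (1*E + (E + 2))/(5/6) = (E + (2 + E))*(6/5) = (2 + 2*E)*(6/5) = 12/5 + 12*E/5)
p(K, V) = 207/5 + K + 12*V/5 (p(K, V) = (K + (12/5 + 12*V/5)) + 39 = (12/5 + K + 12*V/5) + 39 = 207/5 + K + 12*V/5)
1/(S + p(49, Z(-13, 14))) = 1/(34628 + (207/5 + 49 + (12/5)*(-2))) = 1/(34628 + (207/5 + 49 - 24/5)) = 1/(34628 + 428/5) = 1/(173568/5) = 5/173568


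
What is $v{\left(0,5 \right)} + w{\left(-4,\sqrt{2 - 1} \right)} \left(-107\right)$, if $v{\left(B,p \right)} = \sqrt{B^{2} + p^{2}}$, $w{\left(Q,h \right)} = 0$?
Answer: $5$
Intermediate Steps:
$v{\left(0,5 \right)} + w{\left(-4,\sqrt{2 - 1} \right)} \left(-107\right) = \sqrt{0^{2} + 5^{2}} + 0 \left(-107\right) = \sqrt{0 + 25} + 0 = \sqrt{25} + 0 = 5 + 0 = 5$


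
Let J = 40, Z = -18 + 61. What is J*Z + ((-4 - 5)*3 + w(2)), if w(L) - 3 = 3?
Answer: 1699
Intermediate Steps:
Z = 43
w(L) = 6 (w(L) = 3 + 3 = 6)
J*Z + ((-4 - 5)*3 + w(2)) = 40*43 + ((-4 - 5)*3 + 6) = 1720 + (-9*3 + 6) = 1720 + (-27 + 6) = 1720 - 21 = 1699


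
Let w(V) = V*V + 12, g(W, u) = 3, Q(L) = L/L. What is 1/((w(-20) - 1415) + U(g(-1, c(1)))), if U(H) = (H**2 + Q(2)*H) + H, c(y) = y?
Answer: -1/988 ≈ -0.0010121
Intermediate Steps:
Q(L) = 1
w(V) = 12 + V**2 (w(V) = V**2 + 12 = 12 + V**2)
U(H) = H**2 + 2*H (U(H) = (H**2 + 1*H) + H = (H**2 + H) + H = (H + H**2) + H = H**2 + 2*H)
1/((w(-20) - 1415) + U(g(-1, c(1)))) = 1/(((12 + (-20)**2) - 1415) + 3*(2 + 3)) = 1/(((12 + 400) - 1415) + 3*5) = 1/((412 - 1415) + 15) = 1/(-1003 + 15) = 1/(-988) = -1/988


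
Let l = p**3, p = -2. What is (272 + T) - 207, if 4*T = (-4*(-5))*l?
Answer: 25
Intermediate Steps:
l = -8 (l = (-2)**3 = -8)
T = -40 (T = (-4*(-5)*(-8))/4 = (20*(-8))/4 = (1/4)*(-160) = -40)
(272 + T) - 207 = (272 - 40) - 207 = 232 - 207 = 25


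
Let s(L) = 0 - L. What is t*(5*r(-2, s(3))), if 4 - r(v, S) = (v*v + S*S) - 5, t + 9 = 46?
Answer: -740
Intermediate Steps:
t = 37 (t = -9 + 46 = 37)
s(L) = -L
r(v, S) = 9 - S² - v² (r(v, S) = 4 - ((v*v + S*S) - 5) = 4 - ((v² + S²) - 5) = 4 - ((S² + v²) - 5) = 4 - (-5 + S² + v²) = 4 + (5 - S² - v²) = 9 - S² - v²)
t*(5*r(-2, s(3))) = 37*(5*(9 - (-1*3)² - 1*(-2)²)) = 37*(5*(9 - 1*(-3)² - 1*4)) = 37*(5*(9 - 1*9 - 4)) = 37*(5*(9 - 9 - 4)) = 37*(5*(-4)) = 37*(-20) = -740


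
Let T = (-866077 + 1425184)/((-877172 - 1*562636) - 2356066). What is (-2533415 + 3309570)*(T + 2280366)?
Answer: 292103620996861845/165038 ≈ 1.7699e+12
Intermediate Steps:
T = -24309/165038 (T = 559107/((-877172 - 562636) - 2356066) = 559107/(-1439808 - 2356066) = 559107/(-3795874) = 559107*(-1/3795874) = -24309/165038 ≈ -0.14729)
(-2533415 + 3309570)*(T + 2280366) = (-2533415 + 3309570)*(-24309/165038 + 2280366) = 776155*(376347019599/165038) = 292103620996861845/165038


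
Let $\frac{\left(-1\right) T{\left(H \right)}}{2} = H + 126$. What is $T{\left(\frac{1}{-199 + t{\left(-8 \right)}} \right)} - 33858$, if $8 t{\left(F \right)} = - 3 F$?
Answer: $- \frac{3342779}{98} \approx -34110.0$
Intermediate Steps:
$t{\left(F \right)} = - \frac{3 F}{8}$ ($t{\left(F \right)} = \frac{\left(-3\right) F}{8} = - \frac{3 F}{8}$)
$T{\left(H \right)} = -252 - 2 H$ ($T{\left(H \right)} = - 2 \left(H + 126\right) = - 2 \left(126 + H\right) = -252 - 2 H$)
$T{\left(\frac{1}{-199 + t{\left(-8 \right)}} \right)} - 33858 = \left(-252 - \frac{2}{-199 - -3}\right) - 33858 = \left(-252 - \frac{2}{-199 + 3}\right) - 33858 = \left(-252 - \frac{2}{-196}\right) - 33858 = \left(-252 - - \frac{1}{98}\right) - 33858 = \left(-252 + \frac{1}{98}\right) - 33858 = - \frac{24695}{98} - 33858 = - \frac{3342779}{98}$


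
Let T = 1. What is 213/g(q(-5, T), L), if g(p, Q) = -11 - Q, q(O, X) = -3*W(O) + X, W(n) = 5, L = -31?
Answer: 213/20 ≈ 10.650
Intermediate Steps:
q(O, X) = -15 + X (q(O, X) = -3*5 + X = -15 + X)
213/g(q(-5, T), L) = 213/(-11 - 1*(-31)) = 213/(-11 + 31) = 213/20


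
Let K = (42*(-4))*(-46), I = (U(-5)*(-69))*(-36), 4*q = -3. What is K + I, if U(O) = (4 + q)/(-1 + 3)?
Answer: 23529/2 ≈ 11765.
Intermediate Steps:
q = -3/4 (q = (1/4)*(-3) = -3/4 ≈ -0.75000)
U(O) = 13/8 (U(O) = (4 - 3/4)/(-1 + 3) = (13/4)/2 = (13/4)*(1/2) = 13/8)
I = 8073/2 (I = ((13/8)*(-69))*(-36) = -897/8*(-36) = 8073/2 ≈ 4036.5)
K = 7728 (K = -168*(-46) = 7728)
K + I = 7728 + 8073/2 = 23529/2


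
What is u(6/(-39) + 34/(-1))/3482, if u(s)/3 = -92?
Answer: -138/1741 ≈ -0.079265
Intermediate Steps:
u(s) = -276 (u(s) = 3*(-92) = -276)
u(6/(-39) + 34/(-1))/3482 = -276/3482 = -276*1/3482 = -138/1741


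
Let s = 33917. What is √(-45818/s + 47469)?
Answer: √54605021968835/33917 ≈ 217.87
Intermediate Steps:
√(-45818/s + 47469) = √(-45818/33917 + 47469) = √(1609960255/33917) = √54605021968835/33917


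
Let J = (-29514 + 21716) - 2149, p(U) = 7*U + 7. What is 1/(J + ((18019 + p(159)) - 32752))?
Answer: -1/23560 ≈ -4.2445e-5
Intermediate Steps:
p(U) = 7 + 7*U
J = -9947 (J = -7798 - 2149 = -9947)
1/(J + ((18019 + p(159)) - 32752)) = 1/(-9947 + ((18019 + (7 + 7*159)) - 32752)) = 1/(-9947 + ((18019 + (7 + 1113)) - 32752)) = 1/(-9947 + ((18019 + 1120) - 32752)) = 1/(-9947 + (19139 - 32752)) = 1/(-9947 - 13613) = 1/(-23560) = -1/23560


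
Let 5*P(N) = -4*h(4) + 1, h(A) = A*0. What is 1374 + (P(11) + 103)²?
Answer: 300606/25 ≈ 12024.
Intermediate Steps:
h(A) = 0
P(N) = ⅕ (P(N) = (-4*0 + 1)/5 = (0 + 1)/5 = (⅕)*1 = ⅕)
1374 + (P(11) + 103)² = 1374 + (⅕ + 103)² = 1374 + (516/5)² = 1374 + 266256/25 = 300606/25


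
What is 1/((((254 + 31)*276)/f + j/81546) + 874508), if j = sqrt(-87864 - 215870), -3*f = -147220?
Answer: 157548237222693711032406/137777446372349389072818560509 - 2209257320133*I*sqrt(303734)/137777446372349389072818560509 ≈ 1.1435e-6 - 8.8372e-15*I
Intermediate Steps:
f = 147220/3 (f = -1/3*(-147220) = 147220/3 ≈ 49073.)
j = I*sqrt(303734) (j = sqrt(-303734) = I*sqrt(303734) ≈ 551.12*I)
1/((((254 + 31)*276)/f + j/81546) + 874508) = 1/((((254 + 31)*276)/(147220/3) + (I*sqrt(303734))/81546) + 874508) = 1/(((285*276)*(3/147220) + (I*sqrt(303734))*(1/81546)) + 874508) = 1/((78660*(3/147220) + I*sqrt(303734)/81546) + 874508) = 1/((11799/7361 + I*sqrt(303734)/81546) + 874508) = 1/(6437265187/7361 + I*sqrt(303734)/81546)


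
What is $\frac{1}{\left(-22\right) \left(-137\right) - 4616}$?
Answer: $- \frac{1}{1602} \approx -0.00062422$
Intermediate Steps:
$\frac{1}{\left(-22\right) \left(-137\right) - 4616} = \frac{1}{3014 - 4616} = \frac{1}{-1602} = - \frac{1}{1602}$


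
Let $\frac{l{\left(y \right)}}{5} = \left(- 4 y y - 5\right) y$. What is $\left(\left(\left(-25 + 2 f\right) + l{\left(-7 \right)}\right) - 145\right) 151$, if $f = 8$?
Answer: $1039031$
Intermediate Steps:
$l{\left(y \right)} = 5 y \left(-5 - 4 y^{2}\right)$ ($l{\left(y \right)} = 5 \left(- 4 y y - 5\right) y = 5 \left(- 4 y^{2} - 5\right) y = 5 \left(-5 - 4 y^{2}\right) y = 5 y \left(-5 - 4 y^{2}\right)$)
$\left(\left(\left(-25 + 2 f\right) + l{\left(-7 \right)}\right) - 145\right) 151 = \left(\left(\left(-25 + 2 \cdot 8\right) - \left(-175 + 20 \left(-7\right)^{3}\right)\right) - 145\right) 151 = \left(\left(\left(-25 + 16\right) + \left(175 - -6860\right)\right) - 145\right) 151 = \left(\left(-9 + \left(175 + 6860\right)\right) - 145\right) 151 = \left(\left(-9 + 7035\right) - 145\right) 151 = \left(7026 - 145\right) 151 = 6881 \cdot 151 = 1039031$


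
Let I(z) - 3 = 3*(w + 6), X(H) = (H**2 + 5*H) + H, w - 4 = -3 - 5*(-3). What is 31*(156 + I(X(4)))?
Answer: 6975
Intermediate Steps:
w = 16 (w = 4 + (-3 - 5*(-3)) = 4 + (-3 + 15) = 4 + 12 = 16)
X(H) = H**2 + 6*H
I(z) = 69 (I(z) = 3 + 3*(16 + 6) = 3 + 3*22 = 3 + 66 = 69)
31*(156 + I(X(4))) = 31*(156 + 69) = 31*225 = 6975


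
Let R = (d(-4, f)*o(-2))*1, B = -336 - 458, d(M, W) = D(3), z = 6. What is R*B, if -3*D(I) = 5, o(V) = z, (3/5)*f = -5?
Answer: 7940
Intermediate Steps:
f = -25/3 (f = (5/3)*(-5) = -25/3 ≈ -8.3333)
o(V) = 6
D(I) = -5/3 (D(I) = -1/3*5 = -5/3)
d(M, W) = -5/3
B = -794
R = -10 (R = -5/3*6*1 = -10*1 = -10)
R*B = -10*(-794) = 7940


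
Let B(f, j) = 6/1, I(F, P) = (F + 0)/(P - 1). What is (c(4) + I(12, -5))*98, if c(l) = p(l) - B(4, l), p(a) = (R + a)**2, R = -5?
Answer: -686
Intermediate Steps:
p(a) = (-5 + a)**2
I(F, P) = F/(-1 + P)
B(f, j) = 6 (B(f, j) = 6*1 = 6)
c(l) = -6 + (-5 + l)**2 (c(l) = (-5 + l)**2 - 1*6 = (-5 + l)**2 - 6 = -6 + (-5 + l)**2)
(c(4) + I(12, -5))*98 = ((-6 + (-5 + 4)**2) + 12/(-1 - 5))*98 = ((-6 + (-1)**2) + 12/(-6))*98 = ((-6 + 1) + 12*(-1/6))*98 = (-5 - 2)*98 = -7*98 = -686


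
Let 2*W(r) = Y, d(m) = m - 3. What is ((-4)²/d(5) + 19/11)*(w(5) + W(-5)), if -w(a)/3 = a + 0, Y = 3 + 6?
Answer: -2247/22 ≈ -102.14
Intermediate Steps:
d(m) = -3 + m
Y = 9
W(r) = 9/2 (W(r) = (½)*9 = 9/2)
w(a) = -3*a (w(a) = -3*(a + 0) = -3*a)
((-4)²/d(5) + 19/11)*(w(5) + W(-5)) = ((-4)²/(-3 + 5) + 19/11)*(-3*5 + 9/2) = (16/2 + 19*(1/11))*(-15 + 9/2) = (16*(½) + 19/11)*(-21/2) = (8 + 19/11)*(-21/2) = (107/11)*(-21/2) = -2247/22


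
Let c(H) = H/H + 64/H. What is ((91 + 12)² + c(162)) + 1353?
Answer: 969035/81 ≈ 11963.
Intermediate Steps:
c(H) = 1 + 64/H
((91 + 12)² + c(162)) + 1353 = ((91 + 12)² + (64 + 162)/162) + 1353 = (103² + (1/162)*226) + 1353 = (10609 + 113/81) + 1353 = 859442/81 + 1353 = 969035/81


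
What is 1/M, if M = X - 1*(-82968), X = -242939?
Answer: -1/159971 ≈ -6.2511e-6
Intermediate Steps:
M = -159971 (M = -242939 - 1*(-82968) = -242939 + 82968 = -159971)
1/M = 1/(-159971) = -1/159971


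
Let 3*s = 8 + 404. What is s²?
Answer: 169744/9 ≈ 18860.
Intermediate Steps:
s = 412/3 (s = (8 + 404)/3 = (⅓)*412 = 412/3 ≈ 137.33)
s² = (412/3)² = 169744/9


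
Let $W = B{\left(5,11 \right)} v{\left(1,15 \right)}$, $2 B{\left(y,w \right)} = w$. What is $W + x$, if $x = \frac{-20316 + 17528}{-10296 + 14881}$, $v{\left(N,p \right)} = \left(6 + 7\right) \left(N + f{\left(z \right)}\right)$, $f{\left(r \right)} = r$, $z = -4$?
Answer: $- \frac{1972541}{9170} \approx -215.11$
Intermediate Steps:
$B{\left(y,w \right)} = \frac{w}{2}$
$v{\left(N,p \right)} = -52 + 13 N$ ($v{\left(N,p \right)} = \left(6 + 7\right) \left(N - 4\right) = 13 \left(-4 + N\right) = -52 + 13 N$)
$W = - \frac{429}{2}$ ($W = \frac{1}{2} \cdot 11 \left(-52 + 13 \cdot 1\right) = \frac{11 \left(-52 + 13\right)}{2} = \frac{11}{2} \left(-39\right) = - \frac{429}{2} \approx -214.5$)
$x = - \frac{2788}{4585} \approx -0.60807$
$W + x = - \frac{429}{2} - \frac{2788}{4585} = - \frac{1972541}{9170}$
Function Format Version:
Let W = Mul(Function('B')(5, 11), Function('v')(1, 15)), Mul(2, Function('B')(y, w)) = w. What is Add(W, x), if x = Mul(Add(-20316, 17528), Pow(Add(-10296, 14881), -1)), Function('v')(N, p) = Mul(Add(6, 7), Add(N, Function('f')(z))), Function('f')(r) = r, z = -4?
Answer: Rational(-1972541, 9170) ≈ -215.11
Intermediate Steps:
Function('B')(y, w) = Mul(Rational(1, 2), w)
Function('v')(N, p) = Add(-52, Mul(13, N)) (Function('v')(N, p) = Mul(Add(6, 7), Add(N, -4)) = Mul(13, Add(-4, N)) = Add(-52, Mul(13, N)))
W = Rational(-429, 2) (W = Mul(Mul(Rational(1, 2), 11), Add(-52, Mul(13, 1))) = Mul(Rational(11, 2), Add(-52, 13)) = Mul(Rational(11, 2), -39) = Rational(-429, 2) ≈ -214.50)
x = Rational(-2788, 4585) (x = Mul(-2788, Pow(4585, -1)) = Mul(-2788, Rational(1, 4585)) = Rational(-2788, 4585) ≈ -0.60807)
Add(W, x) = Add(Rational(-429, 2), Rational(-2788, 4585)) = Rational(-1972541, 9170)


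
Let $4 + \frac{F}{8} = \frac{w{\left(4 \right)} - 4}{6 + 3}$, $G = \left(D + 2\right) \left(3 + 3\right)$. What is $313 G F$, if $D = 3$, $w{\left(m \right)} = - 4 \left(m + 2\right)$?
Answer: $- \frac{1602560}{3} \approx -5.3419 \cdot 10^{5}$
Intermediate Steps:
$w{\left(m \right)} = -8 - 4 m$ ($w{\left(m \right)} = - 4 \left(2 + m\right) = -8 - 4 m$)
$G = 30$ ($G = \left(3 + 2\right) \left(3 + 3\right) = 5 \cdot 6 = 30$)
$F = - \frac{512}{9}$ ($F = -32 + 8 \frac{\left(-8 - 16\right) - 4}{6 + 3} = -32 + 8 \frac{\left(-8 - 16\right) - 4}{9} = -32 + 8 \left(-24 - 4\right) \frac{1}{9} = -32 + 8 \left(\left(-28\right) \frac{1}{9}\right) = -32 + 8 \left(- \frac{28}{9}\right) = -32 - \frac{224}{9} = - \frac{512}{9} \approx -56.889$)
$313 G F = 313 \cdot 30 \left(- \frac{512}{9}\right) = 313 \left(- \frac{5120}{3}\right) = - \frac{1602560}{3}$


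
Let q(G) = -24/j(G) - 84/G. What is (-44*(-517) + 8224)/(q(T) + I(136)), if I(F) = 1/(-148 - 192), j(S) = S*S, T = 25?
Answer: -1316310000/144557 ≈ -9105.8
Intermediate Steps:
j(S) = S²
I(F) = -1/340 (I(F) = 1/(-340) = -1/340)
q(G) = -84/G - 24/G² (q(G) = -24/G² - 84/G = -84/G - 24/G²)
(-44*(-517) + 8224)/(q(T) + I(136)) = (-44*(-517) + 8224)/(12*(-2 - 7*25)/25² - 1/340) = (22748 + 8224)/(12*(1/625)*(-2 - 175) - 1/340) = 30972/(12*(1/625)*(-177) - 1/340) = 30972/(-2124/625 - 1/340) = 30972/(-144557/42500) = 30972*(-42500/144557) = -1316310000/144557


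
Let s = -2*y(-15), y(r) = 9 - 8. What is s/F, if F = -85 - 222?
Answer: 2/307 ≈ 0.0065147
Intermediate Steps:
y(r) = 1
s = -2 (s = -2*1 = -2)
F = -307
s/F = -2/(-307) = -2*(-1/307) = 2/307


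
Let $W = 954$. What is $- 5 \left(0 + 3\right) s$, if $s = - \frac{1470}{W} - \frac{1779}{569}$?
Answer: $\frac{2111330}{30157} \approx 70.011$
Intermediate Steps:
$s = - \frac{422266}{90471}$ ($s = - \frac{1470}{954} - \frac{1779}{569} = \left(-1470\right) \frac{1}{954} - \frac{1779}{569} = - \frac{245}{159} - \frac{1779}{569} = - \frac{422266}{90471} \approx -4.6674$)
$- 5 \left(0 + 3\right) s = - 5 \left(0 + 3\right) \left(- \frac{422266}{90471}\right) = \left(-5\right) 3 \left(- \frac{422266}{90471}\right) = \left(-15\right) \left(- \frac{422266}{90471}\right) = \frac{2111330}{30157}$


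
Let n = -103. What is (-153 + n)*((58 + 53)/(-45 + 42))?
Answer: 9472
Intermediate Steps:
(-153 + n)*((58 + 53)/(-45 + 42)) = (-153 - 103)*((58 + 53)/(-45 + 42)) = -28416/(-3) = -28416*(-1)/3 = -256*(-37) = 9472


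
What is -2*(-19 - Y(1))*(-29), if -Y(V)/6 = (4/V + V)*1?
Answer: 638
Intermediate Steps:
Y(V) = -24/V - 6*V (Y(V) = -6*(4/V + V) = -6*(V + 4/V) = -24/V - 6*V)
-2*(-19 - Y(1))*(-29) = -2*(-19 - (-24/1 - 6*1))*(-29) = -2*(-19 - (-24*1 - 6))*(-29) = -2*(-19 - (-24 - 6))*(-29) = -2*(-19 - 1*(-30))*(-29) = -2*(-19 + 30)*(-29) = -2*11*(-29) = -22*(-29) = 638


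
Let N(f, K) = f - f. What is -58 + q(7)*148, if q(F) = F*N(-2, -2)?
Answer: -58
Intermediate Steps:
N(f, K) = 0
q(F) = 0 (q(F) = F*0 = 0)
-58 + q(7)*148 = -58 + 0*148 = -58 + 0 = -58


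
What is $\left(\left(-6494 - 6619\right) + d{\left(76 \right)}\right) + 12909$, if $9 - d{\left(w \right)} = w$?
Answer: $-271$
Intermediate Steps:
$d{\left(w \right)} = 9 - w$
$\left(\left(-6494 - 6619\right) + d{\left(76 \right)}\right) + 12909 = \left(\left(-6494 - 6619\right) + \left(9 - 76\right)\right) + 12909 = \left(-13113 - 67\right) + 12909 = -13180 + 12909 = -271$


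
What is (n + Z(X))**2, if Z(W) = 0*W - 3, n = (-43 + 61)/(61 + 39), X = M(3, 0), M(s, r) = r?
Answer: 19881/2500 ≈ 7.9524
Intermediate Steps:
X = 0
n = 9/50 (n = 18/100 = 18*(1/100) = 9/50 ≈ 0.18000)
Z(W) = -3 (Z(W) = 0 - 3 = -3)
(n + Z(X))**2 = (9/50 - 3)**2 = (-141/50)**2 = 19881/2500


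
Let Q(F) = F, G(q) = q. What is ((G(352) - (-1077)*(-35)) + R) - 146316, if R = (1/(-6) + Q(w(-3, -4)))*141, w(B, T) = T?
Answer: -368493/2 ≈ -1.8425e+5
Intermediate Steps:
R = -1175/2 (R = (1/(-6) - 4)*141 = (-1/6 - 4)*141 = -25/6*141 = -1175/2 ≈ -587.50)
((G(352) - (-1077)*(-35)) + R) - 146316 = ((352 - (-1077)*(-35)) - 1175/2) - 146316 = ((352 - 1*37695) - 1175/2) - 146316 = ((352 - 37695) - 1175/2) - 146316 = (-37343 - 1175/2) - 146316 = -75861/2 - 146316 = -368493/2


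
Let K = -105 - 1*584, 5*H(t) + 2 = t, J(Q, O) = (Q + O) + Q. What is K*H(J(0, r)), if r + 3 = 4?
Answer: 689/5 ≈ 137.80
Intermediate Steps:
r = 1 (r = -3 + 4 = 1)
J(Q, O) = O + 2*Q (J(Q, O) = (O + Q) + Q = O + 2*Q)
H(t) = -2/5 + t/5
K = -689 (K = -105 - 584 = -689)
K*H(J(0, r)) = -689*(-2/5 + (1 + 2*0)/5) = -689*(-2/5 + (1 + 0)/5) = -689*(-2/5 + (1/5)*1) = -689*(-2/5 + 1/5) = -689*(-1/5) = 689/5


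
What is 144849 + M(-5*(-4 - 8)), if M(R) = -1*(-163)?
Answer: 145012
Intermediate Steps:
M(R) = 163
144849 + M(-5*(-4 - 8)) = 144849 + 163 = 145012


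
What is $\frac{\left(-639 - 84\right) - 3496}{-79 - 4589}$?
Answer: $\frac{4219}{4668} \approx 0.90381$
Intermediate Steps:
$\frac{\left(-639 - 84\right) - 3496}{-79 - 4589} = \frac{\left(-639 - 84\right) - 3496}{-4668} = \left(-723 - 3496\right) \left(- \frac{1}{4668}\right) = \left(-4219\right) \left(- \frac{1}{4668}\right) = \frac{4219}{4668}$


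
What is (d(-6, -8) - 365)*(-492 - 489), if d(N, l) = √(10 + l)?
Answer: 358065 - 981*√2 ≈ 3.5668e+5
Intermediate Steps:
(d(-6, -8) - 365)*(-492 - 489) = (√(10 - 8) - 365)*(-492 - 489) = (√2 - 365)*(-981) = (-365 + √2)*(-981) = 358065 - 981*√2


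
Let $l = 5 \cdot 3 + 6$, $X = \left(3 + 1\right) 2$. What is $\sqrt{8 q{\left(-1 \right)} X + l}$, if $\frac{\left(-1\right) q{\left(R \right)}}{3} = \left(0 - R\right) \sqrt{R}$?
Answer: $\sqrt{21 - 192 i} \approx 10.348 - 9.2775 i$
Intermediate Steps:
$X = 8$ ($X = 4 \cdot 2 = 8$)
$q{\left(R \right)} = 3 R^{\frac{3}{2}}$ ($q{\left(R \right)} = - 3 \left(0 - R\right) \sqrt{R} = - 3 - R \sqrt{R} = - 3 \left(- R^{\frac{3}{2}}\right) = 3 R^{\frac{3}{2}}$)
$l = 21$ ($l = 15 + 6 = 21$)
$\sqrt{8 q{\left(-1 \right)} X + l} = \sqrt{8 \cdot 3 \left(-1\right)^{\frac{3}{2}} \cdot 8 + 21} = \sqrt{8 \cdot 3 \left(- i\right) 8 + 21} = \sqrt{8 \left(- 3 i\right) 8 + 21} = \sqrt{- 24 i 8 + 21} = \sqrt{- 192 i + 21} = \sqrt{21 - 192 i}$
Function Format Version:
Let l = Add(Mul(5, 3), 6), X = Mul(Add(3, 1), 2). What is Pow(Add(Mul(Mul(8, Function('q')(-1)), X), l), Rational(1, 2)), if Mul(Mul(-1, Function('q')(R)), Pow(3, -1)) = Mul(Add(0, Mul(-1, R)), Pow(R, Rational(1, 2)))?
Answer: Pow(Add(21, Mul(-192, I)), Rational(1, 2)) ≈ Add(10.348, Mul(-9.2775, I))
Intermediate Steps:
X = 8 (X = Mul(4, 2) = 8)
Function('q')(R) = Mul(3, Pow(R, Rational(3, 2))) (Function('q')(R) = Mul(-3, Mul(Add(0, Mul(-1, R)), Pow(R, Rational(1, 2)))) = Mul(-3, Mul(Mul(-1, R), Pow(R, Rational(1, 2)))) = Mul(-3, Mul(-1, Pow(R, Rational(3, 2)))) = Mul(3, Pow(R, Rational(3, 2))))
l = 21 (l = Add(15, 6) = 21)
Pow(Add(Mul(Mul(8, Function('q')(-1)), X), l), Rational(1, 2)) = Pow(Add(Mul(Mul(8, Mul(3, Pow(-1, Rational(3, 2)))), 8), 21), Rational(1, 2)) = Pow(Add(Mul(Mul(8, Mul(3, Mul(-1, I))), 8), 21), Rational(1, 2)) = Pow(Add(Mul(Mul(8, Mul(-3, I)), 8), 21), Rational(1, 2)) = Pow(Add(Mul(Mul(-24, I), 8), 21), Rational(1, 2)) = Pow(Add(Mul(-192, I), 21), Rational(1, 2)) = Pow(Add(21, Mul(-192, I)), Rational(1, 2))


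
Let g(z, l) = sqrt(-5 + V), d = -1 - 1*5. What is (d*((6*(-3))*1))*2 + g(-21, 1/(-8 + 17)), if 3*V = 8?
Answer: 216 + I*sqrt(21)/3 ≈ 216.0 + 1.5275*I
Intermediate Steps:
V = 8/3 (V = (1/3)*8 = 8/3 ≈ 2.6667)
d = -6 (d = -1 - 5 = -6)
g(z, l) = I*sqrt(21)/3 (g(z, l) = sqrt(-5 + 8/3) = sqrt(-7/3) = I*sqrt(21)/3)
(d*((6*(-3))*1))*2 + g(-21, 1/(-8 + 17)) = -6*6*(-3)*2 + I*sqrt(21)/3 = -(-108)*2 + I*sqrt(21)/3 = -6*(-18)*2 + I*sqrt(21)/3 = 108*2 + I*sqrt(21)/3 = 216 + I*sqrt(21)/3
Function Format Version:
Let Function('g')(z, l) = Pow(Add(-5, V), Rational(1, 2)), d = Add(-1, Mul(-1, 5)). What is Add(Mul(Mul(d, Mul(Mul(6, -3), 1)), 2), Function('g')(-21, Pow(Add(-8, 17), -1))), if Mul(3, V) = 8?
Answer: Add(216, Mul(Rational(1, 3), I, Pow(21, Rational(1, 2)))) ≈ Add(216.00, Mul(1.5275, I))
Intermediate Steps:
V = Rational(8, 3) (V = Mul(Rational(1, 3), 8) = Rational(8, 3) ≈ 2.6667)
d = -6 (d = Add(-1, -5) = -6)
Function('g')(z, l) = Mul(Rational(1, 3), I, Pow(21, Rational(1, 2))) (Function('g')(z, l) = Pow(Add(-5, Rational(8, 3)), Rational(1, 2)) = Pow(Rational(-7, 3), Rational(1, 2)) = Mul(Rational(1, 3), I, Pow(21, Rational(1, 2))))
Add(Mul(Mul(d, Mul(Mul(6, -3), 1)), 2), Function('g')(-21, Pow(Add(-8, 17), -1))) = Add(Mul(Mul(-6, Mul(Mul(6, -3), 1)), 2), Mul(Rational(1, 3), I, Pow(21, Rational(1, 2)))) = Add(Mul(Mul(-6, Mul(-18, 1)), 2), Mul(Rational(1, 3), I, Pow(21, Rational(1, 2)))) = Add(Mul(Mul(-6, -18), 2), Mul(Rational(1, 3), I, Pow(21, Rational(1, 2)))) = Add(Mul(108, 2), Mul(Rational(1, 3), I, Pow(21, Rational(1, 2)))) = Add(216, Mul(Rational(1, 3), I, Pow(21, Rational(1, 2))))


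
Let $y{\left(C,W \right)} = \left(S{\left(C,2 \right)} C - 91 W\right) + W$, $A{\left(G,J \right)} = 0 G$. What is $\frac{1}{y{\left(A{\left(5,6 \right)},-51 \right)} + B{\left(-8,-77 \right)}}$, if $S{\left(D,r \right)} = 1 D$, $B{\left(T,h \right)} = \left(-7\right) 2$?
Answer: $\frac{1}{4576} \approx 0.00021853$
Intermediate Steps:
$A{\left(G,J \right)} = 0$
$B{\left(T,h \right)} = -14$
$S{\left(D,r \right)} = D$
$y{\left(C,W \right)} = C^{2} - 90 W$ ($y{\left(C,W \right)} = \left(C C - 91 W\right) + W = \left(C^{2} - 91 W\right) + W = C^{2} - 90 W$)
$\frac{1}{y{\left(A{\left(5,6 \right)},-51 \right)} + B{\left(-8,-77 \right)}} = \frac{1}{\left(0^{2} - -4590\right) - 14} = \frac{1}{\left(0 + 4590\right) - 14} = \frac{1}{4590 - 14} = \frac{1}{4576}$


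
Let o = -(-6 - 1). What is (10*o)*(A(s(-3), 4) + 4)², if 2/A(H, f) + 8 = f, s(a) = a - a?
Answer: 1715/2 ≈ 857.50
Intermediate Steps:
s(a) = 0
o = 7 (o = -1*(-7) = 7)
A(H, f) = 2/(-8 + f)
(10*o)*(A(s(-3), 4) + 4)² = (10*7)*(2/(-8 + 4) + 4)² = 70*(2/(-4) + 4)² = 70*(2*(-¼) + 4)² = 70*(-½ + 4)² = 70*(7/2)² = 70*(49/4) = 1715/2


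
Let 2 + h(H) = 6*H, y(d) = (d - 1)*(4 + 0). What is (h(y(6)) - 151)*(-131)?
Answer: 4323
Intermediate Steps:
y(d) = -4 + 4*d (y(d) = (-1 + d)*4 = -4 + 4*d)
h(H) = -2 + 6*H
(h(y(6)) - 151)*(-131) = ((-2 + 6*(-4 + 4*6)) - 151)*(-131) = ((-2 + 6*(-4 + 24)) - 151)*(-131) = ((-2 + 6*20) - 151)*(-131) = ((-2 + 120) - 151)*(-131) = (118 - 151)*(-131) = -33*(-131) = 4323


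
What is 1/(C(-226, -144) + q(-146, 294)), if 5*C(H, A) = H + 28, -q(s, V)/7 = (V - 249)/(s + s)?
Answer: -1460/56241 ≈ -0.025960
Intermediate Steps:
q(s, V) = -7*(-249 + V)/(2*s) (q(s, V) = -7*(V - 249)/(s + s) = -7*(-249 + V)/(2*s))
C(H, A) = 28/5 + H/5 (C(H, A) = (H + 28)/5 = (28 + H)/5 = 28/5 + H/5)
1/(C(-226, -144) + q(-146, 294)) = 1/((28/5 + (1/5)*(-226)) + (7/2)*(249 - 1*294)/(-146)) = 1/((28/5 - 226/5) + (7/2)*(-1/146)*(249 - 294)) = 1/(-198/5 + (7/2)*(-1/146)*(-45)) = 1/(-198/5 + 315/292) = 1/(-56241/1460) = -1460/56241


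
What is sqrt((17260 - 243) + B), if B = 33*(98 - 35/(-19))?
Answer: 14*sqrt(37411)/19 ≈ 142.52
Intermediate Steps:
B = 62601/19 (B = 33*(98 - 35*(-1/19)) = 33*(98 + 35/19) = 33*(1897/19) = 62601/19 ≈ 3294.8)
sqrt((17260 - 243) + B) = sqrt((17260 - 243) + 62601/19) = sqrt(17017 + 62601/19) = sqrt(385924/19) = 14*sqrt(37411)/19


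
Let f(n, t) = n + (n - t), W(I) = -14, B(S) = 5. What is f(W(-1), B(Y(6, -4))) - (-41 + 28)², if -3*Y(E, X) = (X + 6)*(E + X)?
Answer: -202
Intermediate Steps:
Y(E, X) = -(6 + X)*(E + X)/3 (Y(E, X) = -(X + 6)*(E + X)/3 = -(6 + X)*(E + X)/3)
f(n, t) = -t + 2*n
f(W(-1), B(Y(6, -4))) - (-41 + 28)² = (-1*5 + 2*(-14)) - (-41 + 28)² = (-5 - 28) - 1*(-13)² = -33 - 1*169 = -33 - 169 = -202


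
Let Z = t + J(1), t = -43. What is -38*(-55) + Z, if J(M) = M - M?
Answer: 2047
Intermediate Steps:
J(M) = 0
Z = -43 (Z = -43 + 0 = -43)
-38*(-55) + Z = -38*(-55) - 43 = 2090 - 43 = 2047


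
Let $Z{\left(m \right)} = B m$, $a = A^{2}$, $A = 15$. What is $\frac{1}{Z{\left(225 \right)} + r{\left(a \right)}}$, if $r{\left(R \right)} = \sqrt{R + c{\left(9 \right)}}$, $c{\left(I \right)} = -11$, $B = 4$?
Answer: $\frac{450}{404893} - \frac{\sqrt{214}}{809786} \approx 0.0010933$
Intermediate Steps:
$a = 225$ ($a = 15^{2} = 225$)
$Z{\left(m \right)} = 4 m$
$r{\left(R \right)} = \sqrt{-11 + R}$ ($r{\left(R \right)} = \sqrt{R - 11} = \sqrt{-11 + R}$)
$\frac{1}{Z{\left(225 \right)} + r{\left(a \right)}} = \frac{1}{4 \cdot 225 + \sqrt{-11 + 225}} = \frac{1}{900 + \sqrt{214}}$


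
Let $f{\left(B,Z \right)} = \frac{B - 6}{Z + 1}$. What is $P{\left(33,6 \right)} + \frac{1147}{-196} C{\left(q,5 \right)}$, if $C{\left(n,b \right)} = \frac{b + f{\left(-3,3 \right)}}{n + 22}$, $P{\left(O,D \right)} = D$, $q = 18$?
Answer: $\frac{175543}{31360} \approx 5.5977$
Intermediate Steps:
$f{\left(B,Z \right)} = \frac{-6 + B}{1 + Z}$
$C{\left(n,b \right)} = \frac{- \frac{9}{4} + b}{22 + n}$ ($C{\left(n,b \right)} = \frac{b + \frac{-6 - 3}{1 + 3}}{n + 22} = \frac{b + \frac{1}{4} \left(-9\right)}{22 + n} = \frac{b - \frac{9}{4}}{22 + n} = \frac{- \frac{9}{4} + b}{22 + n}$)
$P{\left(33,6 \right)} + \frac{1147}{-196} C{\left(q,5 \right)} = 6 + \frac{1147}{-196} \frac{- \frac{9}{4} + 5}{22 + 18} = 6 + 1147 \left(- \frac{1}{196}\right) \frac{1}{40} \cdot \frac{11}{4} = 6 - \frac{1147 \cdot \frac{1}{40} \cdot \frac{11}{4}}{196} = 6 - \frac{12617}{31360} = \frac{175543}{31360}$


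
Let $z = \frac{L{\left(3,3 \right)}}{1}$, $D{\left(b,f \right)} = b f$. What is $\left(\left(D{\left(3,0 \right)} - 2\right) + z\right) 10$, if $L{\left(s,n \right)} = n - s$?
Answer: $-20$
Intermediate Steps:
$z = 0$ ($z = \frac{3 - 3}{1} = \left(3 - 3\right) 1 = 0 \cdot 1 = 0$)
$\left(\left(D{\left(3,0 \right)} - 2\right) + z\right) 10 = \left(\left(3 \cdot 0 - 2\right) + 0\right) 10 = \left(\left(0 - 2\right) + 0\right) 10 = \left(-2 + 0\right) 10 = \left(-2\right) 10 = -20$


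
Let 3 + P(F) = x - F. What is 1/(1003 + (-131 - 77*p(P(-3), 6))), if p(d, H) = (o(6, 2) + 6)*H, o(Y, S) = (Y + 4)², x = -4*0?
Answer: -1/48100 ≈ -2.0790e-5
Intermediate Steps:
x = 0
o(Y, S) = (4 + Y)²
P(F) = -3 - F (P(F) = -3 + (0 - F) = -3 - F)
p(d, H) = 106*H (p(d, H) = ((4 + 6)² + 6)*H = (10² + 6)*H = (100 + 6)*H = 106*H)
1/(1003 + (-131 - 77*p(P(-3), 6))) = 1/(1003 + (-131 - 8162*6)) = 1/(1003 + (-131 - 77*636)) = 1/(1003 + (-131 - 48972)) = 1/(1003 - 49103) = 1/(-48100) = -1/48100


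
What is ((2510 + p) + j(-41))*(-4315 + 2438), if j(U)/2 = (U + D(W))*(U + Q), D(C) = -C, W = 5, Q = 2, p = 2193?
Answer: -15562207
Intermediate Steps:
j(U) = 2*(-5 + U)*(2 + U) (j(U) = 2*((U - 1*5)*(U + 2)) = 2*((U - 5)*(2 + U)) = 2*((-5 + U)*(2 + U)) = 2*(-5 + U)*(2 + U))
((2510 + p) + j(-41))*(-4315 + 2438) = ((2510 + 2193) + (-20 - 6*(-41) + 2*(-41)²))*(-4315 + 2438) = (4703 + (-20 + 246 + 2*1681))*(-1877) = (4703 + (-20 + 246 + 3362))*(-1877) = (4703 + 3588)*(-1877) = 8291*(-1877) = -15562207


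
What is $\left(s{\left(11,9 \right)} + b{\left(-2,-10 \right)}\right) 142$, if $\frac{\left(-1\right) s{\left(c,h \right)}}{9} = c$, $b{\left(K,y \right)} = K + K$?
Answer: $-14626$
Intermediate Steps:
$b{\left(K,y \right)} = 2 K$
$s{\left(c,h \right)} = - 9 c$
$\left(s{\left(11,9 \right)} + b{\left(-2,-10 \right)}\right) 142 = \left(\left(-9\right) 11 + 2 \left(-2\right)\right) 142 = \left(-99 - 4\right) 142 = \left(-103\right) 142 = -14626$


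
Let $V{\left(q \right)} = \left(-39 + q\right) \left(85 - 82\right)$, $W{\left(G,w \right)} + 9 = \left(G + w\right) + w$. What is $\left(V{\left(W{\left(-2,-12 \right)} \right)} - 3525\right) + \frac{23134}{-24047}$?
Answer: $- \frac{90127243}{24047} \approx -3748.0$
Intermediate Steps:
$W{\left(G,w \right)} = -9 + G + 2 w$ ($W{\left(G,w \right)} = -9 + \left(\left(G + w\right) + w\right) = -9 + \left(G + 2 w\right) = -9 + G + 2 w$)
$V{\left(q \right)} = -117 + 3 q$ ($V{\left(q \right)} = \left(-39 + q\right) 3 = -117 + 3 q$)
$\left(V{\left(W{\left(-2,-12 \right)} \right)} - 3525\right) + \frac{23134}{-24047} = \left(\left(-117 + 3 \left(-9 - 2 + 2 \left(-12\right)\right)\right) - 3525\right) + \frac{23134}{-24047} = \left(\left(-117 + 3 \left(-9 - 2 - 24\right)\right) - 3525\right) + 23134 \left(- \frac{1}{24047}\right) = \left(\left(-117 + 3 \left(-35\right)\right) - 3525\right) - \frac{23134}{24047} = \left(\left(-117 - 105\right) - 3525\right) - \frac{23134}{24047} = \left(-222 - 3525\right) - \frac{23134}{24047} = -3747 - \frac{23134}{24047} = - \frac{90127243}{24047}$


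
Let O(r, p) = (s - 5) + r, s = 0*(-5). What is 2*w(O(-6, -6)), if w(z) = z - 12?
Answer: -46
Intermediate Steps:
s = 0
O(r, p) = -5 + r (O(r, p) = (0 - 5) + r = -5 + r)
w(z) = -12 + z
2*w(O(-6, -6)) = 2*(-12 + (-5 - 6)) = 2*(-12 - 11) = 2*(-23) = -46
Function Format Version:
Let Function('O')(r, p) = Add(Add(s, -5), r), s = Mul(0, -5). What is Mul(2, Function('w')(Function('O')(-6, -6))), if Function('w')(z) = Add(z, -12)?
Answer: -46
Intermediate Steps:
s = 0
Function('O')(r, p) = Add(-5, r) (Function('O')(r, p) = Add(Add(0, -5), r) = Add(-5, r))
Function('w')(z) = Add(-12, z)
Mul(2, Function('w')(Function('O')(-6, -6))) = Mul(2, Add(-12, Add(-5, -6))) = Mul(2, Add(-12, -11)) = Mul(2, -23) = -46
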